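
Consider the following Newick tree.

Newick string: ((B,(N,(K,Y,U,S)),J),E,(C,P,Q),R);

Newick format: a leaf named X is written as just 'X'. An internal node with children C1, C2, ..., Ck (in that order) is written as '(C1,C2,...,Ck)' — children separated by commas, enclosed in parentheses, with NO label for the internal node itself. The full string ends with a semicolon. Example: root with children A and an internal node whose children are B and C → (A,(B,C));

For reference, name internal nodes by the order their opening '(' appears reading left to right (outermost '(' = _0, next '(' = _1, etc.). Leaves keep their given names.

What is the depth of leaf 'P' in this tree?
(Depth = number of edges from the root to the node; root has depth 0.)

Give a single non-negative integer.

Newick: ((B,(N,(K,Y,U,S)),J),E,(C,P,Q),R);
Naming internals by '(' encounter order: outermost '(' = _0, next = _1, ...
Query node: P
Path from root: _0 -> _4 -> P
Depth of P: 2 (number of edges from root)

Answer: 2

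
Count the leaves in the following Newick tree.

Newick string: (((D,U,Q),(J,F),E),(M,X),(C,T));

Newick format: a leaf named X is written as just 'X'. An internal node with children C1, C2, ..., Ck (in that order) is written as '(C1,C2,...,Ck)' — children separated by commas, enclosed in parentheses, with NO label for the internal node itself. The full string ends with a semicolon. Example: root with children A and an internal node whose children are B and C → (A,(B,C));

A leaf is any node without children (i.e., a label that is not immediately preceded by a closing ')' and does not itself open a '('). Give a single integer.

Answer: 10

Derivation:
Newick: (((D,U,Q),(J,F),E),(M,X),(C,T));
Scan left-to-right; a leaf is any maximal label run not followed by '(':
  pos 3: leaf 'D' → count = 1
  pos 5: leaf 'U' → count = 2
  pos 7: leaf 'Q' → count = 3
  pos 11: leaf 'J' → count = 4
  pos 13: leaf 'F' → count = 5
  pos 16: leaf 'E' → count = 6
  pos 20: leaf 'M' → count = 7
  pos 22: leaf 'X' → count = 8
  pos 26: leaf 'C' → count = 9
  pos 28: leaf 'T' → count = 10
Total leaves: 10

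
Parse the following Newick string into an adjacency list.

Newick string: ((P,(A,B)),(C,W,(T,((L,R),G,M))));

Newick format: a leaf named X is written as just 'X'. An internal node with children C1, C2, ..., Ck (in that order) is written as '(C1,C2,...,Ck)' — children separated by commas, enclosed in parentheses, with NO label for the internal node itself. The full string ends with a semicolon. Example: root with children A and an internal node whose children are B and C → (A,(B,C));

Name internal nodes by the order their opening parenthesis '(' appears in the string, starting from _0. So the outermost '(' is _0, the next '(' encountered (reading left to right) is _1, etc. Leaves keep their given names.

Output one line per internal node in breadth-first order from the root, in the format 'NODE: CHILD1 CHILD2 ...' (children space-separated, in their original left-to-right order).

Input: ((P,(A,B)),(C,W,(T,((L,R),G,M))));
Scanning left-to-right, naming '(' by encounter order:
  pos 0: '(' -> open internal node _0 (depth 1)
  pos 1: '(' -> open internal node _1 (depth 2)
  pos 4: '(' -> open internal node _2 (depth 3)
  pos 8: ')' -> close internal node _2 (now at depth 2)
  pos 9: ')' -> close internal node _1 (now at depth 1)
  pos 11: '(' -> open internal node _3 (depth 2)
  pos 16: '(' -> open internal node _4 (depth 3)
  pos 19: '(' -> open internal node _5 (depth 4)
  pos 20: '(' -> open internal node _6 (depth 5)
  pos 24: ')' -> close internal node _6 (now at depth 4)
  pos 29: ')' -> close internal node _5 (now at depth 3)
  pos 30: ')' -> close internal node _4 (now at depth 2)
  pos 31: ')' -> close internal node _3 (now at depth 1)
  pos 32: ')' -> close internal node _0 (now at depth 0)
Total internal nodes: 7
BFS adjacency from root:
  _0: _1 _3
  _1: P _2
  _3: C W _4
  _2: A B
  _4: T _5
  _5: _6 G M
  _6: L R

Answer: _0: _1 _3
_1: P _2
_3: C W _4
_2: A B
_4: T _5
_5: _6 G M
_6: L R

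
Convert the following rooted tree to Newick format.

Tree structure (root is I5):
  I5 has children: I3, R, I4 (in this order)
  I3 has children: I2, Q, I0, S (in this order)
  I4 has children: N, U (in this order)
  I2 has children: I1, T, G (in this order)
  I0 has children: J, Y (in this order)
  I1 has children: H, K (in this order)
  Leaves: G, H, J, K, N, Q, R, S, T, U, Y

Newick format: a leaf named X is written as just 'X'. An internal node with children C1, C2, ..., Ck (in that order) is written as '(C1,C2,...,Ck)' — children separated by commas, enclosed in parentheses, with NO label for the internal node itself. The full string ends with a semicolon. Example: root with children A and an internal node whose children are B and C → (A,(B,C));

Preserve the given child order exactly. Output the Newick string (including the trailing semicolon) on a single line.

internal I5 with children ['I3', 'R', 'I4']
  internal I3 with children ['I2', 'Q', 'I0', 'S']
    internal I2 with children ['I1', 'T', 'G']
      internal I1 with children ['H', 'K']
        leaf 'H' → 'H'
        leaf 'K' → 'K'
      → '(H,K)'
      leaf 'T' → 'T'
      leaf 'G' → 'G'
    → '((H,K),T,G)'
    leaf 'Q' → 'Q'
    internal I0 with children ['J', 'Y']
      leaf 'J' → 'J'
      leaf 'Y' → 'Y'
    → '(J,Y)'
    leaf 'S' → 'S'
  → '(((H,K),T,G),Q,(J,Y),S)'
  leaf 'R' → 'R'
  internal I4 with children ['N', 'U']
    leaf 'N' → 'N'
    leaf 'U' → 'U'
  → '(N,U)'
→ '((((H,K),T,G),Q,(J,Y),S),R,(N,U))'
Final: ((((H,K),T,G),Q,(J,Y),S),R,(N,U));

Answer: ((((H,K),T,G),Q,(J,Y),S),R,(N,U));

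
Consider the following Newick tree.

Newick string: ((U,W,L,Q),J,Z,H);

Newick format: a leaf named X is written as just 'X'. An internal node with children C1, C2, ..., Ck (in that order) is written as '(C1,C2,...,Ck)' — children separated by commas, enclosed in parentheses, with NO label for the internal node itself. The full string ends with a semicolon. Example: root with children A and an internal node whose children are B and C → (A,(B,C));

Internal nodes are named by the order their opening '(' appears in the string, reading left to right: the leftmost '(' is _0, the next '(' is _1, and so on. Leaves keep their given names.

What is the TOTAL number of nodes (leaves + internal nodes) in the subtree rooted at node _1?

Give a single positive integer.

Newick: ((U,W,L,Q),J,Z,H);
Locate _1: it is the '(' at position 1 (the 2nd '(' reading left to right).
Query: subtree rooted at _1
_1: subtree_size = 1 + 4
  U: subtree_size = 1 + 0
  W: subtree_size = 1 + 0
  L: subtree_size = 1 + 0
  Q: subtree_size = 1 + 0
Total subtree size of _1: 5

Answer: 5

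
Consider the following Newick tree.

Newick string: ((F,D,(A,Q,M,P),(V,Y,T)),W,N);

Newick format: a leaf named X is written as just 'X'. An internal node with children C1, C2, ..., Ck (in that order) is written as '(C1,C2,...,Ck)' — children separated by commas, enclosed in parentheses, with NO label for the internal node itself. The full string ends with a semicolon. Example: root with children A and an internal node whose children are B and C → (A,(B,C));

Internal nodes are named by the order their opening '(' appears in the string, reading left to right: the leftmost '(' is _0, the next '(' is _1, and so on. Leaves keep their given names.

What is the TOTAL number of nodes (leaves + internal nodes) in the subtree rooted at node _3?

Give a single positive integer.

Newick: ((F,D,(A,Q,M,P),(V,Y,T)),W,N);
Locate _3: it is the '(' at position 16 (the 4th '(' reading left to right).
Query: subtree rooted at _3
_3: subtree_size = 1 + 3
  V: subtree_size = 1 + 0
  Y: subtree_size = 1 + 0
  T: subtree_size = 1 + 0
Total subtree size of _3: 4

Answer: 4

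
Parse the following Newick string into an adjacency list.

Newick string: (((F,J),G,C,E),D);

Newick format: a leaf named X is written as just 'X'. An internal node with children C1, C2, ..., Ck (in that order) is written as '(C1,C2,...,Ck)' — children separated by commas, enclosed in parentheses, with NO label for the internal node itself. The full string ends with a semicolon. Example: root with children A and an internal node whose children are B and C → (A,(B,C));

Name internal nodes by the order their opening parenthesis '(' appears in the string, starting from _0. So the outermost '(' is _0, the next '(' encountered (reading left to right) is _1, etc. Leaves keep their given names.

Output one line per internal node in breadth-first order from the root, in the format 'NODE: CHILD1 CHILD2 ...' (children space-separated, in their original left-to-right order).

Input: (((F,J),G,C,E),D);
Scanning left-to-right, naming '(' by encounter order:
  pos 0: '(' -> open internal node _0 (depth 1)
  pos 1: '(' -> open internal node _1 (depth 2)
  pos 2: '(' -> open internal node _2 (depth 3)
  pos 6: ')' -> close internal node _2 (now at depth 2)
  pos 13: ')' -> close internal node _1 (now at depth 1)
  pos 16: ')' -> close internal node _0 (now at depth 0)
Total internal nodes: 3
BFS adjacency from root:
  _0: _1 D
  _1: _2 G C E
  _2: F J

Answer: _0: _1 D
_1: _2 G C E
_2: F J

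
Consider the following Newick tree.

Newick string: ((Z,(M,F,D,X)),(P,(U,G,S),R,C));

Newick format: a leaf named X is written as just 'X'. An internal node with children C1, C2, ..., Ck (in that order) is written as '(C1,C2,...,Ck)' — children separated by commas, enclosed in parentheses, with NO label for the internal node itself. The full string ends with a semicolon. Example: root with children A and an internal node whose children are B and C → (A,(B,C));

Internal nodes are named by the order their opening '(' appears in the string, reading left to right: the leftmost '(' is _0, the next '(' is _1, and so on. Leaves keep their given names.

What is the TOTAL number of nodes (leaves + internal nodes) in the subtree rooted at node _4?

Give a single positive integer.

Answer: 4

Derivation:
Newick: ((Z,(M,F,D,X)),(P,(U,G,S),R,C));
Locate _4: it is the '(' at position 18 (the 5th '(' reading left to right).
Query: subtree rooted at _4
_4: subtree_size = 1 + 3
  U: subtree_size = 1 + 0
  G: subtree_size = 1 + 0
  S: subtree_size = 1 + 0
Total subtree size of _4: 4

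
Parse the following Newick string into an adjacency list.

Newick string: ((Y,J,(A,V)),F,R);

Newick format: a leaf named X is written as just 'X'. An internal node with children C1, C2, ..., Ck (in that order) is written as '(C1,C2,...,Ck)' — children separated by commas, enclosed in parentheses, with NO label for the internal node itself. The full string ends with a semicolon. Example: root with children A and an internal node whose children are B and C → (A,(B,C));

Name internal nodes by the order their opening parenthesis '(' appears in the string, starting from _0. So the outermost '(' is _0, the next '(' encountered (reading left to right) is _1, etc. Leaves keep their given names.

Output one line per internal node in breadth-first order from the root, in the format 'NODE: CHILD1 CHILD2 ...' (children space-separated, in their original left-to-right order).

Input: ((Y,J,(A,V)),F,R);
Scanning left-to-right, naming '(' by encounter order:
  pos 0: '(' -> open internal node _0 (depth 1)
  pos 1: '(' -> open internal node _1 (depth 2)
  pos 6: '(' -> open internal node _2 (depth 3)
  pos 10: ')' -> close internal node _2 (now at depth 2)
  pos 11: ')' -> close internal node _1 (now at depth 1)
  pos 16: ')' -> close internal node _0 (now at depth 0)
Total internal nodes: 3
BFS adjacency from root:
  _0: _1 F R
  _1: Y J _2
  _2: A V

Answer: _0: _1 F R
_1: Y J _2
_2: A V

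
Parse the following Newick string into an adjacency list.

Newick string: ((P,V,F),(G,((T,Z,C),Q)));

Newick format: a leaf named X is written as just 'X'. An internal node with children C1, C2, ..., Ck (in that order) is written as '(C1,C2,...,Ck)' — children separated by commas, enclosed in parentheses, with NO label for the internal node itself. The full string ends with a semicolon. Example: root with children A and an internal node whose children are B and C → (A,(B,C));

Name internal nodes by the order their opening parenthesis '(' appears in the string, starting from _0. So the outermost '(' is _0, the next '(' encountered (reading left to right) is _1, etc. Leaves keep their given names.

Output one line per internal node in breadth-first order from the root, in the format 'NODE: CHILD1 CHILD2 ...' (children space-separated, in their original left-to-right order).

Answer: _0: _1 _2
_1: P V F
_2: G _3
_3: _4 Q
_4: T Z C

Derivation:
Input: ((P,V,F),(G,((T,Z,C),Q)));
Scanning left-to-right, naming '(' by encounter order:
  pos 0: '(' -> open internal node _0 (depth 1)
  pos 1: '(' -> open internal node _1 (depth 2)
  pos 7: ')' -> close internal node _1 (now at depth 1)
  pos 9: '(' -> open internal node _2 (depth 2)
  pos 12: '(' -> open internal node _3 (depth 3)
  pos 13: '(' -> open internal node _4 (depth 4)
  pos 19: ')' -> close internal node _4 (now at depth 3)
  pos 22: ')' -> close internal node _3 (now at depth 2)
  pos 23: ')' -> close internal node _2 (now at depth 1)
  pos 24: ')' -> close internal node _0 (now at depth 0)
Total internal nodes: 5
BFS adjacency from root:
  _0: _1 _2
  _1: P V F
  _2: G _3
  _3: _4 Q
  _4: T Z C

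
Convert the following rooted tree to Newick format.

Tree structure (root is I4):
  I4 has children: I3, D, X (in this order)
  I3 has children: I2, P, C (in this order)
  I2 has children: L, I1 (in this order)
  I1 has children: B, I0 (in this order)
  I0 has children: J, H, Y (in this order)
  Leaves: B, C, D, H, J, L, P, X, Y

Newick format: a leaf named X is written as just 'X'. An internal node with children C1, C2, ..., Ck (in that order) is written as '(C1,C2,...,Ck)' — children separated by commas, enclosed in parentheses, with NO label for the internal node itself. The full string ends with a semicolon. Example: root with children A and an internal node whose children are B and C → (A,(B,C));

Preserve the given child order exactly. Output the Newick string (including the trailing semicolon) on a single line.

Answer: (((L,(B,(J,H,Y))),P,C),D,X);

Derivation:
internal I4 with children ['I3', 'D', 'X']
  internal I3 with children ['I2', 'P', 'C']
    internal I2 with children ['L', 'I1']
      leaf 'L' → 'L'
      internal I1 with children ['B', 'I0']
        leaf 'B' → 'B'
        internal I0 with children ['J', 'H', 'Y']
          leaf 'J' → 'J'
          leaf 'H' → 'H'
          leaf 'Y' → 'Y'
        → '(J,H,Y)'
      → '(B,(J,H,Y))'
    → '(L,(B,(J,H,Y)))'
    leaf 'P' → 'P'
    leaf 'C' → 'C'
  → '((L,(B,(J,H,Y))),P,C)'
  leaf 'D' → 'D'
  leaf 'X' → 'X'
→ '(((L,(B,(J,H,Y))),P,C),D,X)'
Final: (((L,(B,(J,H,Y))),P,C),D,X);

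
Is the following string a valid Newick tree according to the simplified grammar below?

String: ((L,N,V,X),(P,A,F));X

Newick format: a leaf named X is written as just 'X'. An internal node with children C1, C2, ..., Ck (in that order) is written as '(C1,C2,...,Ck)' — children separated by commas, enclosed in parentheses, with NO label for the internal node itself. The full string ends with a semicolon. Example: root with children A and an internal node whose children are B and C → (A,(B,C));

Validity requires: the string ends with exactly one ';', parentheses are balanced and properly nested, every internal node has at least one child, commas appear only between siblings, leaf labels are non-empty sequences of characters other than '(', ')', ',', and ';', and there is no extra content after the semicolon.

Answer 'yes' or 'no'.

Input: ((L,N,V,X),(P,A,F));X
Paren balance: 3 '(' vs 3 ')' OK
Ends with single ';': False
Full parse: FAILS (must end with ;)
Valid: False

Answer: no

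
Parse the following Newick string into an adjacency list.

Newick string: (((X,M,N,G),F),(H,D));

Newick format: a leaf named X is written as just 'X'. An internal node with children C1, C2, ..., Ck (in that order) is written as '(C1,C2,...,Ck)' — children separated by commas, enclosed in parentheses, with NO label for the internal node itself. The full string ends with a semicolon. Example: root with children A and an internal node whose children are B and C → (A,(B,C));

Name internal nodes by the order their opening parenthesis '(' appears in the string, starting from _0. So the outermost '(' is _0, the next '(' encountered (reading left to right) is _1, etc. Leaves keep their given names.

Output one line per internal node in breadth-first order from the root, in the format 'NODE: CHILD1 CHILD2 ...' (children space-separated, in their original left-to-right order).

Input: (((X,M,N,G),F),(H,D));
Scanning left-to-right, naming '(' by encounter order:
  pos 0: '(' -> open internal node _0 (depth 1)
  pos 1: '(' -> open internal node _1 (depth 2)
  pos 2: '(' -> open internal node _2 (depth 3)
  pos 10: ')' -> close internal node _2 (now at depth 2)
  pos 13: ')' -> close internal node _1 (now at depth 1)
  pos 15: '(' -> open internal node _3 (depth 2)
  pos 19: ')' -> close internal node _3 (now at depth 1)
  pos 20: ')' -> close internal node _0 (now at depth 0)
Total internal nodes: 4
BFS adjacency from root:
  _0: _1 _3
  _1: _2 F
  _3: H D
  _2: X M N G

Answer: _0: _1 _3
_1: _2 F
_3: H D
_2: X M N G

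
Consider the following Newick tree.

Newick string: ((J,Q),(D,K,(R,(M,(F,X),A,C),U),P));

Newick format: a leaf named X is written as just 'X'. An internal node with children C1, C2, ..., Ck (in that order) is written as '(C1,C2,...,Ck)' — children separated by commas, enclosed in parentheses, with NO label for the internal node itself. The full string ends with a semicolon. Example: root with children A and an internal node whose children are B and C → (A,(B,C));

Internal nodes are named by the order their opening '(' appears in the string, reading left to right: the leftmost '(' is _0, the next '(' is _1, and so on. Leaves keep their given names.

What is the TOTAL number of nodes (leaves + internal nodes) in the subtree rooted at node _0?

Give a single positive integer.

Newick: ((J,Q),(D,K,(R,(M,(F,X),A,C),U),P));
Locate _0: it is the '(' at position 0 (the 1st '(' reading left to right).
Query: subtree rooted at _0
_0: subtree_size = 1 + 17
  _1: subtree_size = 1 + 2
    J: subtree_size = 1 + 0
    Q: subtree_size = 1 + 0
  _2: subtree_size = 1 + 13
    D: subtree_size = 1 + 0
    K: subtree_size = 1 + 0
    _3: subtree_size = 1 + 9
      R: subtree_size = 1 + 0
      _4: subtree_size = 1 + 6
        M: subtree_size = 1 + 0
        _5: subtree_size = 1 + 2
          F: subtree_size = 1 + 0
          X: subtree_size = 1 + 0
        A: subtree_size = 1 + 0
        C: subtree_size = 1 + 0
      U: subtree_size = 1 + 0
    P: subtree_size = 1 + 0
Total subtree size of _0: 18

Answer: 18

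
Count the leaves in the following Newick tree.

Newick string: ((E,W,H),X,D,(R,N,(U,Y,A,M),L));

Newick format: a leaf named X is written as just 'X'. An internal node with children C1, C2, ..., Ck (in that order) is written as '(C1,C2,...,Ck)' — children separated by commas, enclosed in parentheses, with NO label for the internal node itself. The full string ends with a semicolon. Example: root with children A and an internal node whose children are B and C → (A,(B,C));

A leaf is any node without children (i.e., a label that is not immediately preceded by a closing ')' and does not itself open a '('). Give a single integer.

Answer: 12

Derivation:
Newick: ((E,W,H),X,D,(R,N,(U,Y,A,M),L));
Scan left-to-right; a leaf is any maximal label run not followed by '(':
  pos 2: leaf 'E' → count = 1
  pos 4: leaf 'W' → count = 2
  pos 6: leaf 'H' → count = 3
  pos 9: leaf 'X' → count = 4
  pos 11: leaf 'D' → count = 5
  pos 14: leaf 'R' → count = 6
  pos 16: leaf 'N' → count = 7
  pos 19: leaf 'U' → count = 8
  pos 21: leaf 'Y' → count = 9
  pos 23: leaf 'A' → count = 10
  pos 25: leaf 'M' → count = 11
  pos 28: leaf 'L' → count = 12
Total leaves: 12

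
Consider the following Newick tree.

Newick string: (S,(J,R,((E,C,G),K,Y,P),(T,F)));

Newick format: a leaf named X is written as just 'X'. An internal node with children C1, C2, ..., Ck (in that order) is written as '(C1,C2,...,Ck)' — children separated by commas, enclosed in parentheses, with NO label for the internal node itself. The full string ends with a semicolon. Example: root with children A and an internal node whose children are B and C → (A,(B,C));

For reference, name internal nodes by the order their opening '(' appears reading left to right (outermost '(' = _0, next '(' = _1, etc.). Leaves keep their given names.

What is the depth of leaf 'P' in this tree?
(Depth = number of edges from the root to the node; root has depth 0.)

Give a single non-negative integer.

Answer: 3

Derivation:
Newick: (S,(J,R,((E,C,G),K,Y,P),(T,F)));
Naming internals by '(' encounter order: outermost '(' = _0, next = _1, ...
Query node: P
Path from root: _0 -> _1 -> _2 -> P
Depth of P: 3 (number of edges from root)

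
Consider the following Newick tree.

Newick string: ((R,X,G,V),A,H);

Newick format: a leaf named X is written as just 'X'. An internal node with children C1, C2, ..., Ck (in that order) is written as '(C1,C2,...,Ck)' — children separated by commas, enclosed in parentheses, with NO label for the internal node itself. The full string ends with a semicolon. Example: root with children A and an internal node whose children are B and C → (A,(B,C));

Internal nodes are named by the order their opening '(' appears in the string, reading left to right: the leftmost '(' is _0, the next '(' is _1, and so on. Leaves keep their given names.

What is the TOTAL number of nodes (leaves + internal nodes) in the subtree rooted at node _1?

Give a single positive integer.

Newick: ((R,X,G,V),A,H);
Locate _1: it is the '(' at position 1 (the 2nd '(' reading left to right).
Query: subtree rooted at _1
_1: subtree_size = 1 + 4
  R: subtree_size = 1 + 0
  X: subtree_size = 1 + 0
  G: subtree_size = 1 + 0
  V: subtree_size = 1 + 0
Total subtree size of _1: 5

Answer: 5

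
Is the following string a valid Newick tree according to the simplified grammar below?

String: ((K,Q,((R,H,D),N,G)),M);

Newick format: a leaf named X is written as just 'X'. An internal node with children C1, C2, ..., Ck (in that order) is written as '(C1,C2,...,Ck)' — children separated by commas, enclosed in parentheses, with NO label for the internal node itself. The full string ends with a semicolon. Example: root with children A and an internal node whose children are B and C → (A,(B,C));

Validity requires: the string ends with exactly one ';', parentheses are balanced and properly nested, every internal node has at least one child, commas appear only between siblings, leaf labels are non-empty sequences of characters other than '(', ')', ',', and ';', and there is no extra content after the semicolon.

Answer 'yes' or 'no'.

Input: ((K,Q,((R,H,D),N,G)),M);
Paren balance: 4 '(' vs 4 ')' OK
Ends with single ';': True
Full parse: OK
Valid: True

Answer: yes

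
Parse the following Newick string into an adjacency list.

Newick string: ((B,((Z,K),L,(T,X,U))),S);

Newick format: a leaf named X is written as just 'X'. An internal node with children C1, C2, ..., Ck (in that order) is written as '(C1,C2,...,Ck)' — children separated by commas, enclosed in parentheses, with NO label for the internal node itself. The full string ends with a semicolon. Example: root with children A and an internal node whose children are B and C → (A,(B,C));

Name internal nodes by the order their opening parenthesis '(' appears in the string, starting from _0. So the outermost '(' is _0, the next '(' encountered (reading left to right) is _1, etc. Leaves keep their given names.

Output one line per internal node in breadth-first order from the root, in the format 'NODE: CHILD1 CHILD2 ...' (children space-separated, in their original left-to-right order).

Answer: _0: _1 S
_1: B _2
_2: _3 L _4
_3: Z K
_4: T X U

Derivation:
Input: ((B,((Z,K),L,(T,X,U))),S);
Scanning left-to-right, naming '(' by encounter order:
  pos 0: '(' -> open internal node _0 (depth 1)
  pos 1: '(' -> open internal node _1 (depth 2)
  pos 4: '(' -> open internal node _2 (depth 3)
  pos 5: '(' -> open internal node _3 (depth 4)
  pos 9: ')' -> close internal node _3 (now at depth 3)
  pos 13: '(' -> open internal node _4 (depth 4)
  pos 19: ')' -> close internal node _4 (now at depth 3)
  pos 20: ')' -> close internal node _2 (now at depth 2)
  pos 21: ')' -> close internal node _1 (now at depth 1)
  pos 24: ')' -> close internal node _0 (now at depth 0)
Total internal nodes: 5
BFS adjacency from root:
  _0: _1 S
  _1: B _2
  _2: _3 L _4
  _3: Z K
  _4: T X U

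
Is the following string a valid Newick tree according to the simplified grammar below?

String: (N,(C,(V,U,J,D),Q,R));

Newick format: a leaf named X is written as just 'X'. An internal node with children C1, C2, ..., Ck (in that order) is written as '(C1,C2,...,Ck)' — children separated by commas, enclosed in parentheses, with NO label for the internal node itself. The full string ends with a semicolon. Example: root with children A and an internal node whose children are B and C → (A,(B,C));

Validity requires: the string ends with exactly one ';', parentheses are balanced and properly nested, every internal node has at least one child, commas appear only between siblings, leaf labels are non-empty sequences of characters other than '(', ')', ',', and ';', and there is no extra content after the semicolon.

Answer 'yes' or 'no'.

Answer: yes

Derivation:
Input: (N,(C,(V,U,J,D),Q,R));
Paren balance: 3 '(' vs 3 ')' OK
Ends with single ';': True
Full parse: OK
Valid: True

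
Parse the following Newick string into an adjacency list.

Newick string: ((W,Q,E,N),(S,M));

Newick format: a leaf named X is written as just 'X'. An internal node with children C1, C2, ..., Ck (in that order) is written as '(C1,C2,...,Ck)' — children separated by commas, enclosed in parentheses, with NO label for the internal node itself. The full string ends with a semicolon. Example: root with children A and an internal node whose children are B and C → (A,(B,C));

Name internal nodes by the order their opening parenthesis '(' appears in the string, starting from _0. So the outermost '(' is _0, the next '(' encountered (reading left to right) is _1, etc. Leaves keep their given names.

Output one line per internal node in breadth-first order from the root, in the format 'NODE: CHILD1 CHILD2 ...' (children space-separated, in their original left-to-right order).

Input: ((W,Q,E,N),(S,M));
Scanning left-to-right, naming '(' by encounter order:
  pos 0: '(' -> open internal node _0 (depth 1)
  pos 1: '(' -> open internal node _1 (depth 2)
  pos 9: ')' -> close internal node _1 (now at depth 1)
  pos 11: '(' -> open internal node _2 (depth 2)
  pos 15: ')' -> close internal node _2 (now at depth 1)
  pos 16: ')' -> close internal node _0 (now at depth 0)
Total internal nodes: 3
BFS adjacency from root:
  _0: _1 _2
  _1: W Q E N
  _2: S M

Answer: _0: _1 _2
_1: W Q E N
_2: S M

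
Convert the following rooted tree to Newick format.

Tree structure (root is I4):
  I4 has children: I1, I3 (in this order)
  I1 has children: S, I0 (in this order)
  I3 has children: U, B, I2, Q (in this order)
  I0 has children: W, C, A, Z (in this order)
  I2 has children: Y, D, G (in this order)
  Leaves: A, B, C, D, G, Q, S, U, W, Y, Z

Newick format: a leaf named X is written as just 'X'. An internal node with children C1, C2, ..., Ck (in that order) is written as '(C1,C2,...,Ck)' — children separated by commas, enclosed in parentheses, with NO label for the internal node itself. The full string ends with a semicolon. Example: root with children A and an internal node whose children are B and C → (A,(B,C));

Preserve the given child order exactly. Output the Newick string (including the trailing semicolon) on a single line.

internal I4 with children ['I1', 'I3']
  internal I1 with children ['S', 'I0']
    leaf 'S' → 'S'
    internal I0 with children ['W', 'C', 'A', 'Z']
      leaf 'W' → 'W'
      leaf 'C' → 'C'
      leaf 'A' → 'A'
      leaf 'Z' → 'Z'
    → '(W,C,A,Z)'
  → '(S,(W,C,A,Z))'
  internal I3 with children ['U', 'B', 'I2', 'Q']
    leaf 'U' → 'U'
    leaf 'B' → 'B'
    internal I2 with children ['Y', 'D', 'G']
      leaf 'Y' → 'Y'
      leaf 'D' → 'D'
      leaf 'G' → 'G'
    → '(Y,D,G)'
    leaf 'Q' → 'Q'
  → '(U,B,(Y,D,G),Q)'
→ '((S,(W,C,A,Z)),(U,B,(Y,D,G),Q))'
Final: ((S,(W,C,A,Z)),(U,B,(Y,D,G),Q));

Answer: ((S,(W,C,A,Z)),(U,B,(Y,D,G),Q));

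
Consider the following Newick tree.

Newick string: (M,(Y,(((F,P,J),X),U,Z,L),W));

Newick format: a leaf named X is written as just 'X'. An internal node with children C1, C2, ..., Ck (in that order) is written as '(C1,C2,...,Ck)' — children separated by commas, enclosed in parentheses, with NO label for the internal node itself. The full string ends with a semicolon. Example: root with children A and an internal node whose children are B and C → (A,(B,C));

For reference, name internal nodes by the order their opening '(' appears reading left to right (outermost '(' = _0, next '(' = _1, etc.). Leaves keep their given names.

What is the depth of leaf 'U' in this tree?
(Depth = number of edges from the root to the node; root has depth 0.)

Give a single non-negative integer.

Newick: (M,(Y,(((F,P,J),X),U,Z,L),W));
Naming internals by '(' encounter order: outermost '(' = _0, next = _1, ...
Query node: U
Path from root: _0 -> _1 -> _2 -> U
Depth of U: 3 (number of edges from root)

Answer: 3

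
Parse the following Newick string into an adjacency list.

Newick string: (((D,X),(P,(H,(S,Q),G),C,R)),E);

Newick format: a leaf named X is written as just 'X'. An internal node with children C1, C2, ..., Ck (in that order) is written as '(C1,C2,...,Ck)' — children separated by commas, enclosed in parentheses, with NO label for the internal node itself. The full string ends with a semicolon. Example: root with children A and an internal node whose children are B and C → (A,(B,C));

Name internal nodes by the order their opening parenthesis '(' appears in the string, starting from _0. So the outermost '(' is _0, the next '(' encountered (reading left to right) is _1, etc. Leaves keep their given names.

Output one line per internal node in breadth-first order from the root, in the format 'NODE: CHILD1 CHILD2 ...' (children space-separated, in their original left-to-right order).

Input: (((D,X),(P,(H,(S,Q),G),C,R)),E);
Scanning left-to-right, naming '(' by encounter order:
  pos 0: '(' -> open internal node _0 (depth 1)
  pos 1: '(' -> open internal node _1 (depth 2)
  pos 2: '(' -> open internal node _2 (depth 3)
  pos 6: ')' -> close internal node _2 (now at depth 2)
  pos 8: '(' -> open internal node _3 (depth 3)
  pos 11: '(' -> open internal node _4 (depth 4)
  pos 14: '(' -> open internal node _5 (depth 5)
  pos 18: ')' -> close internal node _5 (now at depth 4)
  pos 21: ')' -> close internal node _4 (now at depth 3)
  pos 26: ')' -> close internal node _3 (now at depth 2)
  pos 27: ')' -> close internal node _1 (now at depth 1)
  pos 30: ')' -> close internal node _0 (now at depth 0)
Total internal nodes: 6
BFS adjacency from root:
  _0: _1 E
  _1: _2 _3
  _2: D X
  _3: P _4 C R
  _4: H _5 G
  _5: S Q

Answer: _0: _1 E
_1: _2 _3
_2: D X
_3: P _4 C R
_4: H _5 G
_5: S Q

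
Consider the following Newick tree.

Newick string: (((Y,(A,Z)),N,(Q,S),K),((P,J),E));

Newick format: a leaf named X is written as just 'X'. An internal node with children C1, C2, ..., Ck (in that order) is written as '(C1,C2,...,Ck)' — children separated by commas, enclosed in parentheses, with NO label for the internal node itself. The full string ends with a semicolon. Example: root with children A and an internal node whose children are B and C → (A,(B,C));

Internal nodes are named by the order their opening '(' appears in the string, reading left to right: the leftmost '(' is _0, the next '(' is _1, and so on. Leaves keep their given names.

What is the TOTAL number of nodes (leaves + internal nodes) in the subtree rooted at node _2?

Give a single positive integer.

Newick: (((Y,(A,Z)),N,(Q,S),K),((P,J),E));
Locate _2: it is the '(' at position 2 (the 3rd '(' reading left to right).
Query: subtree rooted at _2
_2: subtree_size = 1 + 4
  Y: subtree_size = 1 + 0
  _3: subtree_size = 1 + 2
    A: subtree_size = 1 + 0
    Z: subtree_size = 1 + 0
Total subtree size of _2: 5

Answer: 5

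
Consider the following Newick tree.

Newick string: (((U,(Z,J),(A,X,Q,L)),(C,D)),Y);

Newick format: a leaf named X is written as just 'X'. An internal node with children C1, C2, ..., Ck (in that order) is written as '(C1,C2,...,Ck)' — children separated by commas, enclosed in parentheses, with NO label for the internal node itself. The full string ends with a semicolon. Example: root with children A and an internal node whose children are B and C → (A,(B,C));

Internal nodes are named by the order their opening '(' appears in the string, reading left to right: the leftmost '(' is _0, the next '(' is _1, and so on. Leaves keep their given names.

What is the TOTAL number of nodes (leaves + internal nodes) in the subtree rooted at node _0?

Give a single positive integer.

Newick: (((U,(Z,J),(A,X,Q,L)),(C,D)),Y);
Locate _0: it is the '(' at position 0 (the 1st '(' reading left to right).
Query: subtree rooted at _0
_0: subtree_size = 1 + 15
  _1: subtree_size = 1 + 13
    _2: subtree_size = 1 + 9
      U: subtree_size = 1 + 0
      _3: subtree_size = 1 + 2
        Z: subtree_size = 1 + 0
        J: subtree_size = 1 + 0
      _4: subtree_size = 1 + 4
        A: subtree_size = 1 + 0
        X: subtree_size = 1 + 0
        Q: subtree_size = 1 + 0
        L: subtree_size = 1 + 0
    _5: subtree_size = 1 + 2
      C: subtree_size = 1 + 0
      D: subtree_size = 1 + 0
  Y: subtree_size = 1 + 0
Total subtree size of _0: 16

Answer: 16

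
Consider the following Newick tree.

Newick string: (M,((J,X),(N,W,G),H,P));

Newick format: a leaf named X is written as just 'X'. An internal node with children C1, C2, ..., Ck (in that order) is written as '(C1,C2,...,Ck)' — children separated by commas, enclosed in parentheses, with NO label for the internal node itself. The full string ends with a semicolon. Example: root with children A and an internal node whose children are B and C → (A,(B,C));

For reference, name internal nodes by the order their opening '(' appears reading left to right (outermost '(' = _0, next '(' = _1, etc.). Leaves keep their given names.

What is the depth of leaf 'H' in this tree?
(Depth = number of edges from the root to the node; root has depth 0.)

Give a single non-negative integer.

Newick: (M,((J,X),(N,W,G),H,P));
Naming internals by '(' encounter order: outermost '(' = _0, next = _1, ...
Query node: H
Path from root: _0 -> _1 -> H
Depth of H: 2 (number of edges from root)

Answer: 2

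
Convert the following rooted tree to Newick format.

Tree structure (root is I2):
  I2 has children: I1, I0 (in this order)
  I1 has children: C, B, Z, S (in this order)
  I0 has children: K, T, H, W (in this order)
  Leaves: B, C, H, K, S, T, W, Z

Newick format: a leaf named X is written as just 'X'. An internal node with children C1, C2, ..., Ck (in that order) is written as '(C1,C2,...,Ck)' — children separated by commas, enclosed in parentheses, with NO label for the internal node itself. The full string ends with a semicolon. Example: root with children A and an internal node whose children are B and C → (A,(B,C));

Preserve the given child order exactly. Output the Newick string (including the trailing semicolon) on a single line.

internal I2 with children ['I1', 'I0']
  internal I1 with children ['C', 'B', 'Z', 'S']
    leaf 'C' → 'C'
    leaf 'B' → 'B'
    leaf 'Z' → 'Z'
    leaf 'S' → 'S'
  → '(C,B,Z,S)'
  internal I0 with children ['K', 'T', 'H', 'W']
    leaf 'K' → 'K'
    leaf 'T' → 'T'
    leaf 'H' → 'H'
    leaf 'W' → 'W'
  → '(K,T,H,W)'
→ '((C,B,Z,S),(K,T,H,W))'
Final: ((C,B,Z,S),(K,T,H,W));

Answer: ((C,B,Z,S),(K,T,H,W));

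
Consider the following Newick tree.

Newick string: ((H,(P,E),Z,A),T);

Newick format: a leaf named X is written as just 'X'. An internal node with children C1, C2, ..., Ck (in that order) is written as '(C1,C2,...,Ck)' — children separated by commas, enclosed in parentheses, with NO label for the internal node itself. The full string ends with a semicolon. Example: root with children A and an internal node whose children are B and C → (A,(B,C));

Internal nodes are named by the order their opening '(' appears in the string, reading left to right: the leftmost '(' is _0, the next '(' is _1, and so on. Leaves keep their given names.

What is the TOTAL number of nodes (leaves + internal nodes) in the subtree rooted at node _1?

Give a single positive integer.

Answer: 7

Derivation:
Newick: ((H,(P,E),Z,A),T);
Locate _1: it is the '(' at position 1 (the 2nd '(' reading left to right).
Query: subtree rooted at _1
_1: subtree_size = 1 + 6
  H: subtree_size = 1 + 0
  _2: subtree_size = 1 + 2
    P: subtree_size = 1 + 0
    E: subtree_size = 1 + 0
  Z: subtree_size = 1 + 0
  A: subtree_size = 1 + 0
Total subtree size of _1: 7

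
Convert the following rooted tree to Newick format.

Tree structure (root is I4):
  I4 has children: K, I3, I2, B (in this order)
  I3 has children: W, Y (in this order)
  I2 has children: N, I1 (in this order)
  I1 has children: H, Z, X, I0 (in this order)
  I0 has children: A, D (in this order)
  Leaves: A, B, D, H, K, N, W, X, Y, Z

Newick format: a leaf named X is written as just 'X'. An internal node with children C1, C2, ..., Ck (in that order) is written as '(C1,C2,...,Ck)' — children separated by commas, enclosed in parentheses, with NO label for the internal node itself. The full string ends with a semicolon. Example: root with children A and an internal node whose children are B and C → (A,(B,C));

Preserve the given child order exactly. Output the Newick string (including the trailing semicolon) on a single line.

internal I4 with children ['K', 'I3', 'I2', 'B']
  leaf 'K' → 'K'
  internal I3 with children ['W', 'Y']
    leaf 'W' → 'W'
    leaf 'Y' → 'Y'
  → '(W,Y)'
  internal I2 with children ['N', 'I1']
    leaf 'N' → 'N'
    internal I1 with children ['H', 'Z', 'X', 'I0']
      leaf 'H' → 'H'
      leaf 'Z' → 'Z'
      leaf 'X' → 'X'
      internal I0 with children ['A', 'D']
        leaf 'A' → 'A'
        leaf 'D' → 'D'
      → '(A,D)'
    → '(H,Z,X,(A,D))'
  → '(N,(H,Z,X,(A,D)))'
  leaf 'B' → 'B'
→ '(K,(W,Y),(N,(H,Z,X,(A,D))),B)'
Final: (K,(W,Y),(N,(H,Z,X,(A,D))),B);

Answer: (K,(W,Y),(N,(H,Z,X,(A,D))),B);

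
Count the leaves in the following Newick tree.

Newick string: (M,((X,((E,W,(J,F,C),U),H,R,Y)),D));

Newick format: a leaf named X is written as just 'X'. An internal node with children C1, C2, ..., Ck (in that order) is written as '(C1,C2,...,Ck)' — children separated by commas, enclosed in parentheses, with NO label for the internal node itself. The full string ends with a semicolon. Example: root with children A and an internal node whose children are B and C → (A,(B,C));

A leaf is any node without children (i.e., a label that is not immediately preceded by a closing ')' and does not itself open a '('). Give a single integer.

Newick: (M,((X,((E,W,(J,F,C),U),H,R,Y)),D));
Scan left-to-right; a leaf is any maximal label run not followed by '(':
  pos 1: leaf 'M' → count = 1
  pos 5: leaf 'X' → count = 2
  pos 9: leaf 'E' → count = 3
  pos 11: leaf 'W' → count = 4
  pos 14: leaf 'J' → count = 5
  pos 16: leaf 'F' → count = 6
  pos 18: leaf 'C' → count = 7
  pos 21: leaf 'U' → count = 8
  pos 24: leaf 'H' → count = 9
  pos 26: leaf 'R' → count = 10
  pos 28: leaf 'Y' → count = 11
  pos 32: leaf 'D' → count = 12
Total leaves: 12

Answer: 12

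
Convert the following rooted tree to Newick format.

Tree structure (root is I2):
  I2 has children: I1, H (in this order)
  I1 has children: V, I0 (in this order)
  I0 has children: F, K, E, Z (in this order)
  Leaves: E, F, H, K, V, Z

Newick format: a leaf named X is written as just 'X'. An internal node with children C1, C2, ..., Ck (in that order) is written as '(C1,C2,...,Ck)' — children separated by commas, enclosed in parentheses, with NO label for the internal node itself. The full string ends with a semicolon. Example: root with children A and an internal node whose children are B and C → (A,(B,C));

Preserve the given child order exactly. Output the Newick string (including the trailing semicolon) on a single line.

Answer: ((V,(F,K,E,Z)),H);

Derivation:
internal I2 with children ['I1', 'H']
  internal I1 with children ['V', 'I0']
    leaf 'V' → 'V'
    internal I0 with children ['F', 'K', 'E', 'Z']
      leaf 'F' → 'F'
      leaf 'K' → 'K'
      leaf 'E' → 'E'
      leaf 'Z' → 'Z'
    → '(F,K,E,Z)'
  → '(V,(F,K,E,Z))'
  leaf 'H' → 'H'
→ '((V,(F,K,E,Z)),H)'
Final: ((V,(F,K,E,Z)),H);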